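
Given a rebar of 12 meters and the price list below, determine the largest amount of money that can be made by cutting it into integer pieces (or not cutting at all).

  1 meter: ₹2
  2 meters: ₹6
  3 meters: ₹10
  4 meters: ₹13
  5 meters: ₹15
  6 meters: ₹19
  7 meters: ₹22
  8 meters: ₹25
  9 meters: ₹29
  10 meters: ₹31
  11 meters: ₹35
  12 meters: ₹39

Consider every possible first cut. R[k] is the best of p[i]+R[k−i] over all sellable i≤k.
R[1] = 2
R[2] = 6
R[3] = 10
R[4] = 13
R[5] = 16  (first piece 2, then R[3]=10)
R[6] = 20  (first piece 3, then R[3]=10)
R[7] = 23  (first piece 3, then R[4]=13)
R[8] = 26  (first piece 2, then R[6]=20)
R[9] = 30  (first piece 3, then R[6]=20)
R[10] = 33  (first piece 3, then R[7]=23)
R[11] = 36  (first piece 2, then R[9]=30)
R[12] = 40  (first piece 3, then R[9]=30)
One optimal cutting: 3 + 3 + 3 + 3 → ₹10 + ₹10 + ₹10 + ₹10 = ₹40.

40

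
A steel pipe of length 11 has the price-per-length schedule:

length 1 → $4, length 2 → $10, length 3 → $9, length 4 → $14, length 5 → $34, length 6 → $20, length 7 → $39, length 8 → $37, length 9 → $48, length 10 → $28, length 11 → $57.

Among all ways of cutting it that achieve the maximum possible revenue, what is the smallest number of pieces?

3

Consider every possible first cut. r[k] is the best of p[i]+r[k−i] over all sellable i≤k.
r[1] = 4
r[2] = max(4+4, 10+0) = 10
r[3] = max(4+10, 10+4, 9+0) = 14
r[4] = max(4+14, 10+10, 9+4, 14+0) = 20
r[5] = max(4+20, 10+14, 9+10, 14+4, 34+0) = 34
r[6] = max(4+34, 10+20, 9+14, 14+10, 34+4, 20+0) = 38
r[7] = max(4+38, 10+34, 9+20, …, 20+4, 39+0) = 44
r[8] = max(4+44, 10+38, 9+34, …, 39+4, 37+0) = 48
r[9] = max(4+48, 10+44, 9+38, …, 37+4, 48+0) = 54
r[10] = max(4+54, 10+48, 9+44, …, 48+4, 28+0) = 68
r[11] = max(4+68, 10+54, 9+48, …, 28+4, 57+0) = 72
Maximum revenue is $72.
Now minimize piece count subject to staying optimal: for each k, pieces[k] = 1 + min over i with p[i]+r[k−i]=r[k] of pieces[k−i].
pieces[8] = 3
pieces[9] = 3
pieces[10] = 2
pieces[11] = 3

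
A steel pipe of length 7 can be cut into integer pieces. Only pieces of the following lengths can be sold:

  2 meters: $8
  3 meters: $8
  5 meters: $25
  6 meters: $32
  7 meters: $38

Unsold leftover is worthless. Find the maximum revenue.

Consider every possible first cut. f[k] is the best of p[i]+f[k−i] over all sellable i≤k.
f[1] = 0
f[2] = 8
f[3] = max(8+0, 8+0) = 8
f[4] = max(8+8, 8+0) = 16
f[5] = max(8+8, 8+8, 25+0) = 25
f[6] = max(8+16, 8+8, 25+0, 32+0) = 32
f[7] = max(8+25, 8+16, 25+8, 32+0, 38+0) = 38
One optimal cutting: 7 → $38.

38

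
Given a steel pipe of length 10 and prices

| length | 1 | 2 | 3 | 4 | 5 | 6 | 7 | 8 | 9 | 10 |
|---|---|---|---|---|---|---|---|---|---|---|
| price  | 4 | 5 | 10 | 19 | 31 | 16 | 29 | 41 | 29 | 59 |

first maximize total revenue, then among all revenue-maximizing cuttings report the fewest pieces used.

2

Let r[k] be the best obtainable value from length k. For each k, try every first piece i and keep the best of price[i] + r[k−i].
r[1] = 4
r[2] = max(4+4, 5+0) = 8
r[3] = max(4+8, 5+4, 10+0) = 12
r[4] = max(4+12, 5+8, 10+4, 19+0) = 19
r[5] = max(4+19, 5+12, 10+8, 19+4, 31+0) = 31
r[6] = max(4+31, 5+19, 10+12, 19+8, 31+4, 16+0) = 35
r[7] = max(4+35, 5+31, 10+19, …, 16+4, 29+0) = 39
r[8] = max(4+39, 5+35, 10+31, …, 29+4, 41+0) = 43
r[9] = max(4+43, 5+39, 10+35, …, 41+4, 29+0) = 50
r[10] = max(4+50, 5+43, 10+39, …, 29+4, 59+0) = 62
Maximum revenue is $62.
Now minimize piece count subject to staying optimal: for each k, pieces[k] = 1 + min over i with p[i]+r[k−i]=r[k] of pieces[k−i].
pieces[7] = 3
pieces[8] = 4
pieces[9] = 2
pieces[10] = 2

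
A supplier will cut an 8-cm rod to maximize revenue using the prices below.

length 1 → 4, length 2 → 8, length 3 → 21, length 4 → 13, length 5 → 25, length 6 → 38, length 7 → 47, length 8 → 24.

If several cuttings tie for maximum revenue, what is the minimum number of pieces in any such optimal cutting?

Build r[k] bottom-up: r[k] = max over allowed piece i of (p[i] + r[k−i]).
r[1] = 4
r[2] = 8  (first piece 1, then r[1]=4)
r[3] = 21
r[4] = 25  (first piece 1, then r[3]=21)
r[5] = 29  (first piece 1, then r[4]=25)
r[6] = 42  (first piece 3, then r[3]=21)
r[7] = 47
r[8] = 51  (first piece 1, then r[7]=47)
Maximum revenue is 51.
Now minimize piece count subject to staying optimal: for each k, pieces[k] = 1 + min over i with p[i]+r[k−i]=r[k] of pieces[k−i].
pieces[5] = 2
pieces[6] = 2
pieces[7] = 1
pieces[8] = 2

2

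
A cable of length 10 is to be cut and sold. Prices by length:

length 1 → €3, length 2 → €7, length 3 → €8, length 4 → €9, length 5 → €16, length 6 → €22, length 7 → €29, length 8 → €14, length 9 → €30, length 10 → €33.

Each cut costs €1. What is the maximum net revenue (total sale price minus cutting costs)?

Build net[k] bottom-up: net[k] = max over allowed piece i of (p[i] + net[k−i]) − 1 per cut.
net[1] = 3
net[2] = max(3+3-1, 7+0) = 7
net[3] = max(3+7-1, 7+3-1, 8+0) = 9
net[4] = max(3+9-1, 7+7-1, 8+3-1, 9+0) = 13
net[5] = max(3+13-1, 7+9-1, 8+7-1, 9+3-1, 16+0) = 16
net[6] = max(3+16-1, 7+13-1, 8+9-1, 9+7-1, 16+3-1, 22+0) = 22
net[7] = max(3+22-1, 7+16-1, 8+13-1, …, 22+3-1, 29+0) = 29
net[8] = max(3+29-1, 7+22-1, 8+16-1, …, 29+3-1, 14+0) = 31
net[9] = max(3+31-1, 7+29-1, 8+22-1, …, 14+3-1, 30+0) = 35
net[10] = max(3+35-1, 7+31-1, 8+29-1, …, 30+3-1, 33+0) = 37
One optimal plan: pieces 7 + 2 + 1 (2 cuts) → €39 − €2 = €37.

37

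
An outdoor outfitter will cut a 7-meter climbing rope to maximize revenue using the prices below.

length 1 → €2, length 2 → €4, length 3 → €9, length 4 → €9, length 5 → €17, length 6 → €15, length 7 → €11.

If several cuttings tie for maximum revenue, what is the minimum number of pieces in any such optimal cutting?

Consider every possible first cut. r[k] is the best of p[i]+r[k−i] over all sellable i≤k.
r[1] = 2
r[2] = max(2+2, 4+0) = 4
r[3] = max(2+4, 4+2, 9+0) = 9
r[4] = max(2+9, 4+4, 9+2, 9+0) = 11
r[5] = max(2+11, 4+9, 9+4, 9+2, 17+0) = 17
r[6] = max(2+17, 4+11, 9+9, 9+4, 17+2, 15+0) = 19
r[7] = max(2+19, 4+17, 9+11, …, 15+2, 11+0) = 21
Maximum revenue is €21.
Now minimize piece count subject to staying optimal: for each k, pieces[k] = 1 + min over i with p[i]+r[k−i]=r[k] of pieces[k−i].
pieces[4] = 2
pieces[5] = 1
pieces[6] = 2
pieces[7] = 2

2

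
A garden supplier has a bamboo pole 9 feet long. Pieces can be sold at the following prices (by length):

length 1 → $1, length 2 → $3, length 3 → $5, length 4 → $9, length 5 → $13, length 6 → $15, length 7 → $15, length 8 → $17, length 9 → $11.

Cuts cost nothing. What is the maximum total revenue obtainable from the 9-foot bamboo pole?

Build best[k] bottom-up: best[k] = max over allowed piece i of (p[i] + best[k−i]).
best[1] = 1
best[2] = max(1+1, 3+0) = 3
best[3] = max(1+3, 3+1, 5+0) = 5
best[4] = max(1+5, 3+3, 5+1, 9+0) = 9
best[5] = max(1+9, 3+5, 5+3, 9+1, 13+0) = 13
best[6] = max(1+13, 3+9, 5+5, 9+3, 13+1, 15+0) = 15
best[7] = max(1+15, 3+13, 5+9, …, 15+1, 15+0) = 16
best[8] = max(1+16, 3+15, 5+13, …, 15+1, 17+0) = 18
best[9] = max(1+18, 3+16, 5+15, …, 17+1, 11+0) = 22
One optimal cutting: 5 + 4 → $13 + $9 = $22.

22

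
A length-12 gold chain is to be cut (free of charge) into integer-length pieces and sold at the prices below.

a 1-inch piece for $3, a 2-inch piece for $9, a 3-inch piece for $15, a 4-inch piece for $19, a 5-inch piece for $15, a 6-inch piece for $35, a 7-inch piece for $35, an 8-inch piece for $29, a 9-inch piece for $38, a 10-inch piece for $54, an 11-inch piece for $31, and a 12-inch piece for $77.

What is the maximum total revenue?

Build best[k] bottom-up: best[k] = max over allowed piece i of (p[i] + best[k−i]).
best[1] = 3
best[2] = max(3+3, 9+0) = 9
best[3] = max(3+9, 9+3, 15+0) = 15
best[4] = max(3+15, 9+9, 15+3, 19+0) = 19
best[5] = max(3+19, 9+15, 15+9, 19+3, 15+0) = 24
best[6] = max(3+24, 9+19, 15+15, 19+9, 15+3, 35+0) = 35
best[7] = max(3+35, 9+24, 15+19, …, 35+3, 35+0) = 38
best[8] = max(3+38, 9+35, 15+24, …, 35+3, 29+0) = 44
best[9] = max(3+44, 9+38, 15+35, …, 29+3, 38+0) = 50
best[10] = max(3+50, 9+44, 15+38, …, 38+3, 54+0) = 54
best[11] = max(3+54, 9+50, 15+44, …, 54+3, 31+0) = 59
best[12] = max(3+59, 9+54, 15+50, …, 31+3, 77+0) = 77
Best is to sell the whole 12-inch piece uncut for $77.

77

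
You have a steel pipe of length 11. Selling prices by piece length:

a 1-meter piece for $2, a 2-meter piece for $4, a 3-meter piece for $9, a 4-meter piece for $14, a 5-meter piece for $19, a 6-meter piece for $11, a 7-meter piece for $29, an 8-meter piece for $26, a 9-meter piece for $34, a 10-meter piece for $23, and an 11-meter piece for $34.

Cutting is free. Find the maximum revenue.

Let r[k] be the best obtainable value from length k. For each k, try every first piece i and keep the best of price[i] + r[k−i].
r[1] = 2
r[2] = max(2+2, 4+0) = 4
r[3] = max(2+4, 4+2, 9+0) = 9
r[4] = max(2+9, 4+4, 9+2, 14+0) = 14
r[5] = max(2+14, 4+9, 9+4, 14+2, 19+0) = 19
r[6] = max(2+19, 4+14, 9+9, 14+4, 19+2, 11+0) = 21
r[7] = max(2+21, 4+19, 9+14, …, 11+2, 29+0) = 29
r[8] = max(2+29, 4+21, 9+19, …, 29+2, 26+0) = 31
r[9] = max(2+31, 4+29, 9+21, …, 26+2, 34+0) = 34
r[10] = max(2+34, 4+31, 9+29, …, 34+2, 23+0) = 38
r[11] = max(2+38, 4+34, 9+31, …, 23+2, 34+0) = 43
One optimal cutting: 7 + 4 → $29 + $14 = $43.

43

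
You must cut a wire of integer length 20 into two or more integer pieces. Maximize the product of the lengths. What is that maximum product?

Fill m[k] for k=2..20: at each k try every first piece i and multiply by the better of (k−i) uncut or m[k−i].
Small cases: m[2]=1, m[3]=2, m[4]=4, m[5]=6, m[6]=9, m[7]=12, m[8]=18, m[9]=27, m[10]=36, m[11]=54, m[12]=81, m[13]=108, m[14]=162.
m[15] = 3*max(12,81) = 3*81 = 243
m[16] = 2*max(14,162) = 2*162 = 324
m[17] = 2*max(15,243) = 2*243 = 486
m[18] = 3*max(15,243) = 3*243 = 729
m[19] = 2*max(17,486) = 2*486 = 972
m[20] = 2*max(18,729) = 2*729 = 1458
One optimal split: 3 + 3 + 3 + 3 + 3 + 3 + 2; product 3*3*3*3*3*3*2 = 1458.

1458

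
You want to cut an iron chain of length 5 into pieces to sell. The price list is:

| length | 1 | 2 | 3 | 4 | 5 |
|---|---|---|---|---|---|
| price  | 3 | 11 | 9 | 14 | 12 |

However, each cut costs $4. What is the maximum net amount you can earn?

17

Consider every possible first cut. net[k] is the best of p[i]+net[k−i] over all sellable i≤k, charging 4 whenever i<k.
net[1] = 3
net[2] = max(3+3-4, 11+0) = 11
net[3] = max(3+11-4, 11+3-4, 9+0) = 10
net[4] = max(3+10-4, 11+11-4, 9+3-4, 14+0) = 18
net[5] = max(3+18-4, 11+10-4, 9+11-4, 14+3-4, 12+0) = 17
One optimal plan: pieces 2 + 2 + 1 (2 cuts) → $25 − $8 = $17.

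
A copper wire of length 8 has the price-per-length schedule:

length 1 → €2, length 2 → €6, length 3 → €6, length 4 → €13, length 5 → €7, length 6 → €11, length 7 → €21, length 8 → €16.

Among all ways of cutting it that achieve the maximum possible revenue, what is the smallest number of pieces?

Consider every possible first cut. r[k] is the best of p[i]+r[k−i] over all sellable i≤k.
r[1] = 2
r[2] = 6
r[3] = 8  (first piece 1, then r[2]=6)
r[4] = 13
r[5] = 15  (first piece 1, then r[4]=13)
r[6] = 19  (first piece 2, then r[4]=13)
r[7] = 21  (first piece 1, then r[6]=19)
r[8] = 26  (first piece 4, then r[4]=13)
Maximum revenue is €26.
Now minimize piece count subject to staying optimal: for each k, pieces[k] = 1 + min over i with p[i]+r[k−i]=r[k] of pieces[k−i].
pieces[5] = 2
pieces[6] = 2
pieces[7] = 1
pieces[8] = 2

2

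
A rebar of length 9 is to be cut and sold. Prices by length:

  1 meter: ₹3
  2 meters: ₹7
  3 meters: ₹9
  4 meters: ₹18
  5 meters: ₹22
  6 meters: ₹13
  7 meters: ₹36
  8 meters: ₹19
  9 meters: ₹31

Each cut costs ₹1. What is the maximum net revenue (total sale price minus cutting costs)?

42

Let r[k] be the best obtainable value from length k. For each k, try every first piece i and keep the best of price[i] + r[k−i] minus the 1 cut fee when i<k.
r[1] = 3
r[2] = max(3+3-1, 7+0) = 7
r[3] = max(3+7-1, 7+3-1, 9+0) = 9
r[4] = max(3+9-1, 7+7-1, 9+3-1, 18+0) = 18
r[5] = max(3+18-1, 7+9-1, 9+7-1, 18+3-1, 22+0) = 22
r[6] = max(3+22-1, 7+18-1, 9+9-1, 18+7-1, 22+3-1, 13+0) = 24
r[7] = max(3+24-1, 7+22-1, 9+18-1, …, 13+3-1, 36+0) = 36
r[8] = max(3+36-1, 7+24-1, 9+22-1, …, 36+3-1, 19+0) = 38
r[9] = max(3+38-1, 7+36-1, 9+24-1, …, 19+3-1, 31+0) = 42
One optimal plan: pieces 7 + 2 (1 cut) → ₹43 − ₹1 = ₹42.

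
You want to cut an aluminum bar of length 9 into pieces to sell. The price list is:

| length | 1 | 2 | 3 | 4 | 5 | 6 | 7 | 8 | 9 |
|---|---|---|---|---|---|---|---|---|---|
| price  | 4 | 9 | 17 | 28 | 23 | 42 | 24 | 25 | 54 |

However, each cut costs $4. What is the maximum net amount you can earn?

55

Let net[k] be the best obtainable value from length k. For each k, try every first piece i and keep the best of price[i] + net[k−i] minus the 4 cut fee when i<k.
net[1] = 4
net[2] = max(4+4-4, 9+0) = 9
net[3] = max(4+9-4, 9+4-4, 17+0) = 17
net[4] = max(4+17-4, 9+9-4, 17+4-4, 28+0) = 28
net[5] = max(4+28-4, 9+17-4, 17+9-4, 28+4-4, 23+0) = 28
net[6] = max(4+28-4, 9+28-4, 17+17-4, 28+9-4, 23+4-4, 42+0) = 42
net[7] = max(4+42-4, 9+28-4, 17+28-4, …, 42+4-4, 24+0) = 42
net[8] = max(4+42-4, 9+42-4, 17+28-4, …, 24+4-4, 25+0) = 52
net[9] = max(4+52-4, 9+42-4, 17+42-4, …, 25+4-4, 54+0) = 55
One optimal plan: pieces 6 + 3 (1 cut) → $59 − $4 = $55.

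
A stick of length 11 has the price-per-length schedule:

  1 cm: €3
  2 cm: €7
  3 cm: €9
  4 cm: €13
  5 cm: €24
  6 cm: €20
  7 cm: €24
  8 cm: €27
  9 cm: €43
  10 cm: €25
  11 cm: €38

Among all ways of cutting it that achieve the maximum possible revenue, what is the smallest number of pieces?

Consider every possible first cut. r[k] is the best of p[i]+r[k−i] over all sellable i≤k.
r[1] = 3
r[2] = 7
r[3] = 10  (first piece 1, then r[2]=7)
r[4] = 14  (first piece 2, then r[2]=7)
r[5] = 24
r[6] = 27  (first piece 1, then r[5]=24)
r[7] = 31  (first piece 2, then r[5]=24)
r[8] = 34  (first piece 1, then r[7]=31)
r[9] = 43
r[10] = 48  (first piece 5, then r[5]=24)
r[11] = 51  (first piece 1, then r[10]=48)
Maximum revenue is €51.
Now minimize piece count subject to staying optimal: for each k, pieces[k] = 1 + min over i with p[i]+r[k−i]=r[k] of pieces[k−i].
pieces[8] = 3
pieces[9] = 1
pieces[10] = 2
pieces[11] = 3

3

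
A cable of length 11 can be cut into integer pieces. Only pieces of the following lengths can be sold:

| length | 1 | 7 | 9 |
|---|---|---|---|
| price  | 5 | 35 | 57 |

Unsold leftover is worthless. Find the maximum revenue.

67

Build best[k] bottom-up: best[k] = max over allowed piece i of (p[i] + best[k−i]).
best[1] = 5
best[2] = 10  (first piece 1, then best[1]=5)
best[3] = 15  (first piece 1, then best[2]=10)
best[4] = 20  (first piece 1, then best[3]=15)
best[5] = 25  (first piece 1, then best[4]=20)
best[6] = 30  (first piece 1, then best[5]=25)
best[7] = max(5+30, 35+0) = 35
best[8] = max(5+35, 35+5) = 40
best[9] = max(5+40, 35+10, 57+0) = 57
best[10] = max(5+57, 35+15, 57+5) = 62
best[11] = max(5+62, 35+20, 57+10) = 67
One optimal cutting: 9 + 1 + 1 → €67.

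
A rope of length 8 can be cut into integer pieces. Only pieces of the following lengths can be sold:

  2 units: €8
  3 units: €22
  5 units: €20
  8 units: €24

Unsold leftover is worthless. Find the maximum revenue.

Let r[k] be the best obtainable value from length k. For each k, try every first piece i and keep the best of price[i] + r[k−i].
r[1] = 0
r[2] = 8
r[3] = max(8+0, 22+0) = 22
r[4] = max(8+8, 22+0) = 22
r[5] = max(8+22, 22+8, 20+0) = 30
r[6] = max(8+22, 22+22, 20+0) = 44
r[7] = max(8+30, 22+22, 20+8) = 44
r[8] = max(8+44, 22+30, 20+22, 24+0) = 52
One optimal cutting: 3 + 3 + 2 → €52.

52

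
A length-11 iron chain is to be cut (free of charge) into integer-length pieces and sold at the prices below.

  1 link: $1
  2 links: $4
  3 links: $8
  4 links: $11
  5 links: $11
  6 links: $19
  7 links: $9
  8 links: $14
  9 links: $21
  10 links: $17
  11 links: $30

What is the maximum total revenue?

31

Let v[k] be the best obtainable value from length k. For each k, try every first piece i and keep the best of price[i] + v[k−i].
v[1] = 1
v[2] = 4
v[3] = 8
v[4] = 11
v[5] = 12  (first piece 1, then v[4]=11)
v[6] = 19
v[7] = 20  (first piece 1, then v[6]=19)
v[8] = 23  (first piece 2, then v[6]=19)
v[9] = 27  (first piece 3, then v[6]=19)
v[10] = 30  (first piece 4, then v[6]=19)
v[11] = 31  (first piece 1, then v[10]=30)
One optimal cutting: 6 + 4 + 1 → $19 + $11 + $1 = $31.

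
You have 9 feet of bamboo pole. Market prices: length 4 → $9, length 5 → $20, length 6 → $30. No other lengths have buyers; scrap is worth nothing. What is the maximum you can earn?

30

Build best[k] bottom-up: best[k] = max over allowed piece i of (p[i] + best[k−i]).
best[1] = 0
best[2] = 0
best[3] = 0
best[4] = 9
best[5] = 20
best[6] = 30
best[7] = 30
best[8] = 30
best[9] = 30
One optimal cutting: pieces 6 with 3 feet of scrap → $30.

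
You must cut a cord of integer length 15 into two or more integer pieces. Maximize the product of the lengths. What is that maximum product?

243

Define P[k] = max over 1≤i<k of i · max(k−i, P[k−i]); the inner max lets the remainder stay uncut if that's better.
Small cases: P[2]=1, P[3]=2, P[4]=4, P[5]=6, P[6]=9, P[7]=12, P[8]=18.
P[9] = 3·max(6,9) = 3·9 = 27
P[10] = 2·max(8,18) = 2·18 = 36
P[11] = 2·max(9,27) = 2·27 = 54
P[12] = 3·max(9,27) = 3·27 = 81
P[13] = 2·max(11,54) = 2·54 = 108
P[14] = 2·max(12,81) = 2·81 = 162
P[15] = 3·max(12,81) = 3·81 = 243
One optimal split: 3 + 3 + 3 + 3 + 3; product 3·3·3·3·3 = 243.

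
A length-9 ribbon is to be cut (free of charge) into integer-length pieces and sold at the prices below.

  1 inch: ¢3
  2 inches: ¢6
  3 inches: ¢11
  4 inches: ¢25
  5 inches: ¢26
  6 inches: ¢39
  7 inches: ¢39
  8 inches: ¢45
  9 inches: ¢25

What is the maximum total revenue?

53

Let r[k] be the best obtainable value from length k. For each k, try every first piece i and keep the best of price[i] + r[k−i].
r[1] = 3
r[2] = max(3+3, 6+0) = 6
r[3] = max(3+6, 6+3, 11+0) = 11
r[4] = max(3+11, 6+6, 11+3, 25+0) = 25
r[5] = max(3+25, 6+11, 11+6, 25+3, 26+0) = 28
r[6] = max(3+28, 6+25, 11+11, 25+6, 26+3, 39+0) = 39
r[7] = max(3+39, 6+28, 11+25, …, 39+3, 39+0) = 42
r[8] = max(3+42, 6+39, 11+28, …, 39+3, 45+0) = 50
r[9] = max(3+50, 6+42, 11+39, …, 45+3, 25+0) = 53
One optimal cutting: 4 + 4 + 1 → ¢25 + ¢25 + ¢3 = ¢53.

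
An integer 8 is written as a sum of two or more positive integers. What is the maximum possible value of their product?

Fill P[k] for k=2..8: at each k try every first piece i and multiply by the better of (k−i) uncut or P[k−i].
P[2] = 1·max(1,0) = 1·1 = 1
P[3] = max(1·2, 2·1) = 2
P[4] = max(1·3, 2·2, 3·1) = 4
P[5] = max(1·4, 2·3, 3·2, 4·1) = 6
P[6] = max(1·6, 2·4, 3·3, 4·2, 5·1) = 9
P[7] = max(1·9, 2·6, 3·4, 4·3, 5·2, 6·1) = 12
P[8] = max(1·12, 2·9, 3·6, …, 6·2, 7·1) = 18
One optimal split: 3 + 3 + 2; product 3·3·2 = 18.

18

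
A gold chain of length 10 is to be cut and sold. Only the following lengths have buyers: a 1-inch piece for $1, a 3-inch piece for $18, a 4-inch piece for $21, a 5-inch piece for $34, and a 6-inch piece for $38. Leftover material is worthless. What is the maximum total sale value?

68

Let f[k] be the best obtainable value from length k. For each k, try every first piece i and keep the best of price[i] + f[k−i].
f[1] = 1
f[2] = 2  (first piece 1, then f[1]=1)
f[3] = max(1+2, 18+0) = 18
f[4] = max(1+18, 18+1, 21+0) = 21
f[5] = max(1+21, 18+2, 21+1, 34+0) = 34
f[6] = max(1+34, 18+18, 21+2, 34+1, 38+0) = 38
f[7] = max(1+38, 18+21, 21+18, 34+2, 38+1) = 39
f[8] = max(1+39, 18+34, 21+21, 34+18, 38+2) = 52
f[9] = max(1+52, 18+38, 21+34, 34+21, 38+18) = 56
f[10] = max(1+56, 18+39, 21+38, 34+34, 38+21) = 68
One optimal cutting: 5 + 5 → $68.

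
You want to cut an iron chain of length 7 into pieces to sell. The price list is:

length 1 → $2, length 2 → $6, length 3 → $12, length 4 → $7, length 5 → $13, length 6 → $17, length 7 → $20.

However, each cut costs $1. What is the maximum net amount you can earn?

Consider every possible first cut. v[k] is the best of p[i]+v[k−i] over all sellable i≤k, charging 1 whenever i<k.
v[1] = 2
v[2] = 6
v[3] = 12
v[4] = 13  (first piece 1, then v[3]=12)
v[5] = 17  (first piece 2, then v[3]=12)
v[6] = 23  (first piece 3, then v[3]=12)
v[7] = 24  (first piece 1, then v[6]=23)
One optimal plan: pieces 3 + 3 + 1 (2 cuts) → $26 − $2 = $24.

24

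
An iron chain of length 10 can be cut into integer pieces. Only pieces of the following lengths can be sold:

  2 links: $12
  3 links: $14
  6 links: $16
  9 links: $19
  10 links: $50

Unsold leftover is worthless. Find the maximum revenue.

60

Let best[k] be the best obtainable value from length k. For each k, try every first piece i and keep the best of price[i] + best[k−i].
best[1] = 0
best[2] = 12
best[3] = 14
best[4] = 24  (first piece 2, then best[2]=12)
best[5] = 26  (first piece 2, then best[3]=14)
best[6] = 36  (first piece 2, then best[4]=24)
best[7] = 38  (first piece 2, then best[5]=26)
best[8] = 48  (first piece 2, then best[6]=36)
best[9] = 50  (first piece 2, then best[7]=38)
best[10] = 60  (first piece 2, then best[8]=48)
One optimal cutting: 2 + 2 + 2 + 2 + 2 → $60.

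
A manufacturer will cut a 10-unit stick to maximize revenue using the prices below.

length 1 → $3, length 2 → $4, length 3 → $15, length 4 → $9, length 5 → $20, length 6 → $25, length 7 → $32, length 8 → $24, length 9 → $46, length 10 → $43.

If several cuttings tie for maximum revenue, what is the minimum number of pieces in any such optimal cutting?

2

Build r[k] bottom-up: r[k] = max over allowed piece i of (p[i] + r[k−i]).
r[1] = 3
r[2] = max(3+3, 4+0) = 6
r[3] = max(3+6, 4+3, 15+0) = 15
r[4] = max(3+15, 4+6, 15+3, 9+0) = 18
r[5] = max(3+18, 4+15, 15+6, 9+3, 20+0) = 21
r[6] = max(3+21, 4+18, 15+15, 9+6, 20+3, 25+0) = 30
r[7] = max(3+30, 4+21, 15+18, …, 25+3, 32+0) = 33
r[8] = max(3+33, 4+30, 15+21, …, 32+3, 24+0) = 36
r[9] = max(3+36, 4+33, 15+30, …, 24+3, 46+0) = 46
r[10] = max(3+46, 4+36, 15+33, …, 46+3, 43+0) = 49
Maximum revenue is $49.
Now minimize piece count subject to staying optimal: for each k, pieces[k] = 1 + min over i with p[i]+r[k−i]=r[k] of pieces[k−i].
pieces[7] = 3
pieces[8] = 4
pieces[9] = 1
pieces[10] = 2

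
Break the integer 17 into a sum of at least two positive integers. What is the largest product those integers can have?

486

Define f[k] = max over 1≤i<k of i · max(k−i, f[k−i]); the inner max lets the remainder stay uncut if that's better.
f[2] = 1·max(1,0) = 1·1 = 1
f[3] = max(1·2, 2·1) = 2
f[4] = max(1·3, 2·2, 3·1) = 4
f[5] = max(1·4, 2·3, 3·2, 4·1) = 6
f[6] = max(1·6, 2·4, 3·3, 4·2, 5·1) = 9
f[7] = max(1·9, 2·6, 3·4, 4·3, 5·2, 6·1) = 12
f[8] = max(1·12, 2·9, 3·6, …, 6·2, 7·1) = 18
f[9] = max(1·18, 2·12, 3·9, …, 7·2, 8·1) = 27
f[10] = max(1·27, 2·18, 3·12, …, 8·2, 9·1) = 36
f[11] = max(1·36, 2·27, 3·18, …, 9·2, 10·1) = 54
f[12] = max(1·54, 2·36, 3·27, …, 10·2, 11·1) = 81
f[13] = max(1·81, 2·54, 3·36, …, 11·2, 12·1) = 108
f[14] = max(1·108, 2·81, 3·54, …, 12·2, 13·1) = 162
f[15] = max(1·162, 2·108, 3·81, …, 13·2, 14·1) = 243
f[16] = max(1·243, 2·162, 3·108, …, 14·2, 15·1) = 324
f[17] = max(1·324, 2·243, 3·162, …, 15·2, 16·1) = 486
One optimal split: 3 + 3 + 3 + 3 + 3 + 2; product 3·3·3·3·3·2 = 486.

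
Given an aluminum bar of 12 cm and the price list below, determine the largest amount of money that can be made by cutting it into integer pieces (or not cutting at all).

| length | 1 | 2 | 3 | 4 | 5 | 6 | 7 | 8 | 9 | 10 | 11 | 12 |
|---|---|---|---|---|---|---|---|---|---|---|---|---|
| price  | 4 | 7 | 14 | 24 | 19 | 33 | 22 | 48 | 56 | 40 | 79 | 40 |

83

Let v[k] be the best obtainable value from length k. For each k, try every first piece i and keep the best of price[i] + v[k−i].
v[1] = 4
v[2] = 8  (first piece 1, then v[1]=4)
v[3] = 14
v[4] = 24
v[5] = 28  (first piece 1, then v[4]=24)
v[6] = 33
v[7] = 38  (first piece 3, then v[4]=24)
v[8] = 48  (first piece 4, then v[4]=24)
v[9] = 56
v[10] = 60  (first piece 1, then v[9]=56)
v[11] = 79
v[12] = 83  (first piece 1, then v[11]=79)
One optimal cutting: 11 + 1 → $79 + $4 = $83.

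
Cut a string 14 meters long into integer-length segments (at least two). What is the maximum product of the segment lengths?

162

Fill P[k] for k=2..14: at each k try every first piece i and multiply by the better of (k−i) uncut or P[k−i].
P[2] = 1·max(1,0) = 1·1 = 1
P[3] = max(1·2, 2·1) = 2
P[4] = max(1·3, 2·2, 3·1) = 4
P[5] = max(1·4, 2·3, 3·2, 4·1) = 6
P[6] = max(1·6, 2·4, 3·3, 4·2, 5·1) = 9
P[7] = max(1·9, 2·6, 3·4, 4·3, 5·2, 6·1) = 12
P[8] = max(1·12, 2·9, 3·6, …, 6·2, 7·1) = 18
P[9] = max(1·18, 2·12, 3·9, …, 7·2, 8·1) = 27
P[10] = max(1·27, 2·18, 3·12, …, 8·2, 9·1) = 36
P[11] = max(1·36, 2·27, 3·18, …, 9·2, 10·1) = 54
P[12] = max(1·54, 2·36, 3·27, …, 10·2, 11·1) = 81
P[13] = max(1·81, 2·54, 3·36, …, 11·2, 12·1) = 108
P[14] = max(1·108, 2·81, 3·54, …, 12·2, 13·1) = 162
One optimal split: 3 + 3 + 3 + 3 + 2; product 3·3·3·3·2 = 162.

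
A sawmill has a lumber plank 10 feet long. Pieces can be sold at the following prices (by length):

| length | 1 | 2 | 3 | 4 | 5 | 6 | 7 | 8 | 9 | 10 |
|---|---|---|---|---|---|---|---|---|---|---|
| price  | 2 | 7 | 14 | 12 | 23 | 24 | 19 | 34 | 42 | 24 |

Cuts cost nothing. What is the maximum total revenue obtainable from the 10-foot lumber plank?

Let best[k] be the best obtainable value from length k. For each k, try every first piece i and keep the best of price[i] + best[k−i].
best[1] = 2
best[2] = 7
best[3] = 14
best[4] = 16  (first piece 1, then best[3]=14)
best[5] = 23
best[6] = 28  (first piece 3, then best[3]=14)
best[7] = 30  (first piece 1, then best[6]=28)
best[8] = 37  (first piece 3, then best[5]=23)
best[9] = 42  (first piece 3, then best[6]=28)
best[10] = 46  (first piece 5, then best[5]=23)
One optimal cutting: 5 + 5 → $23 + $23 = $46.

46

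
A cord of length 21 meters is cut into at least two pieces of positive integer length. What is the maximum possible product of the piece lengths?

2187

Let P[k] be the best product for length k (with at least one cut). For each first piece i, the rest contributes max(k−i, P[k−i]).
P[2] = 1·max(1,0) = 1·1 = 1
P[3] = max(1·2, 2·1) = 2
P[4] = max(1·3, 2·2, 3·1) = 4
P[5] = max(1·4, 2·3, 3·2, 4·1) = 6
P[6] = max(1·6, 2·4, 3·3, 4·2, 5·1) = 9
P[7] = max(1·9, 2·6, 3·4, 4·3, 5·2, 6·1) = 12
P[8] = max(1·12, 2·9, 3·6, …, 6·2, 7·1) = 18
P[9] = max(1·18, 2·12, 3·9, …, 7·2, 8·1) = 27
P[10] = max(1·27, 2·18, 3·12, …, 8·2, 9·1) = 36
P[11] = max(1·36, 2·27, 3·18, …, 9·2, 10·1) = 54
P[12] = max(1·54, 2·36, 3·27, …, 10·2, 11·1) = 81
P[13] = max(1·81, 2·54, 3·36, …, 11·2, 12·1) = 108
P[14] = max(1·108, 2·81, 3·54, …, 12·2, 13·1) = 162
P[15] = max(1·162, 2·108, 3·81, …, 13·2, 14·1) = 243
P[16] = max(1·243, 2·162, 3·108, …, 14·2, 15·1) = 324
P[17] = max(1·324, 2·243, 3·162, …, 15·2, 16·1) = 486
P[18] = max(1·486, 2·324, 3·243, …, 16·2, 17·1) = 729
P[19] = max(1·729, 2·486, 3·324, …, 17·2, 18·1) = 972
P[20] = max(1·972, 2·729, 3·486, …, 18·2, 19·1) = 1458
P[21] = max(1·1458, 2·972, 3·729, …, 19·2, 20·1) = 2187
One optimal split: 3 + 3 + 3 + 3 + 3 + 3 + 3; product 3·3·3·3·3·3·3 = 2187.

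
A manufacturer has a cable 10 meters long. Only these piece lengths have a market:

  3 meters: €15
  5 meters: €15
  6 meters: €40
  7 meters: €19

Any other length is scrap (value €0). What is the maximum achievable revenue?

55

Build r[k] bottom-up: r[k] = max over allowed piece i of (p[i] + r[k−i]).
r[1] = 0
r[2] = 0
r[3] = 15
r[4] = 15
r[5] = 15
r[6] = 40
r[7] = 40
r[8] = 40
r[9] = 55  (first piece 3, then r[6]=40)
r[10] = 55
One optimal cutting: pieces 6 + 3 with 1 meter of scrap → €55.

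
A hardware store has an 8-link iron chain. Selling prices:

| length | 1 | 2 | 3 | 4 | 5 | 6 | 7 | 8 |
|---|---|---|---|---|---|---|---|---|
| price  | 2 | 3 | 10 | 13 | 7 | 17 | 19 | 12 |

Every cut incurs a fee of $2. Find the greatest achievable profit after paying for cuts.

Build r[k] bottom-up: r[k] = max over allowed piece i of (p[i] + r[k−i]) − 2 per cut.
r[1] = 2
r[2] = max(2+2-2, 3+0) = 3
r[3] = max(2+3-2, 3+2-2, 10+0) = 10
r[4] = max(2+10-2, 3+3-2, 10+2-2, 13+0) = 13
r[5] = max(2+13-2, 3+10-2, 10+3-2, 13+2-2, 7+0) = 13
r[6] = max(2+13-2, 3+13-2, 10+10-2, 13+3-2, 7+2-2, 17+0) = 18
r[7] = max(2+18-2, 3+13-2, 10+13-2, …, 17+2-2, 19+0) = 21
r[8] = max(2+21-2, 3+18-2, 10+13-2, …, 19+2-2, 12+0) = 24
One optimal plan: pieces 4 + 4 (1 cut) → $26 − $2 = $24.

24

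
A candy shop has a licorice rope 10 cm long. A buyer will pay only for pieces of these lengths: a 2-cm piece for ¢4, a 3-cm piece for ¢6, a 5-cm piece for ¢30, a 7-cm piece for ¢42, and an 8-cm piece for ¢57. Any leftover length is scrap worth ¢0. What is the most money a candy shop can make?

Build best[k] bottom-up: best[k] = max over allowed piece i of (p[i] + best[k−i]).
best[1] = 0
best[2] = 4
best[3] = max(4+0, 6+0) = 6
best[4] = max(4+4, 6+0) = 8
best[5] = max(4+6, 6+4, 30+0) = 30
best[6] = max(4+8, 6+6, 30+0) = 30
best[7] = max(4+30, 6+8, 30+4, 42+0) = 42
best[8] = max(4+30, 6+30, 30+6, 42+0, 57+0) = 57
best[9] = max(4+42, 6+30, 30+8, 42+4, 57+0) = 57
best[10] = max(4+57, 6+42, 30+30, 42+6, 57+4) = 61
One optimal cutting: 8 + 2 → ¢61.

61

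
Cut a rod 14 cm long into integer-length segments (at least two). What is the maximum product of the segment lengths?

Fill P[k] for k=2..14: at each k try every first piece i and multiply by the better of (k−i) uncut or P[k−i].
P[2] = 1·max(1,0) = 1·1 = 1
P[3] = 1·max(2,1) = 1·2 = 2
P[4] = 2·max(2,1) = 2·2 = 4
P[5] = 2·max(3,2) = 2·3 = 6
P[6] = 3·max(3,2) = 3·3 = 9
P[7] = 2·max(5,6) = 2·6 = 12
P[8] = 2·max(6,9) = 2·9 = 18
P[9] = 3·max(6,9) = 3·9 = 27
P[10] = 2·max(8,18) = 2·18 = 36
P[11] = 2·max(9,27) = 2·27 = 54
P[12] = 3·max(9,27) = 3·27 = 81
P[13] = 2·max(11,54) = 2·54 = 108
P[14] = 2·max(12,81) = 2·81 = 162
One optimal split: 3 + 3 + 3 + 3 + 2; product 3·3·3·3·2 = 162.

162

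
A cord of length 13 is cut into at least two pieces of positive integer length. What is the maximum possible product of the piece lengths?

Let prod[k] be the best product for length k (with at least one cut). For each first piece i, the rest contributes max(k−i, prod[k−i]).
prod[2] = 1·max(1,0) = 1·1 = 1
prod[3] = max(1·2, 2·1) = 2
prod[4] = max(1·3, 2·2, 3·1) = 4
prod[5] = max(1·4, 2·3, 3·2, 4·1) = 6
prod[6] = max(1·6, 2·4, 3·3, 4·2, 5·1) = 9
prod[7] = max(1·9, 2·6, 3·4, 4·3, 5·2, 6·1) = 12
prod[8] = max(1·12, 2·9, 3·6, …, 6·2, 7·1) = 18
prod[9] = max(1·18, 2·12, 3·9, …, 7·2, 8·1) = 27
prod[10] = max(1·27, 2·18, 3·12, …, 8·2, 9·1) = 36
prod[11] = max(1·36, 2·27, 3·18, …, 9·2, 10·1) = 54
prod[12] = max(1·54, 2·36, 3·27, …, 10·2, 11·1) = 81
prod[13] = max(1·81, 2·54, 3·36, …, 11·2, 12·1) = 108
One optimal split: 3 + 3 + 3 + 2 + 2; product 3·3·3·2·2 = 108.

108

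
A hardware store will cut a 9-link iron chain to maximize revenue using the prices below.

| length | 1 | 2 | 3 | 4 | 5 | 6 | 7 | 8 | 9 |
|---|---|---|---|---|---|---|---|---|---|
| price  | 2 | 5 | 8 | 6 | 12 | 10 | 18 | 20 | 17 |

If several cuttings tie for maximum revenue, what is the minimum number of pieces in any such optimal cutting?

Build r[k] bottom-up: r[k] = max over allowed piece i of (p[i] + r[k−i]).
r[1] = 2
r[2] = 5
r[3] = 8
r[4] = 10  (first piece 1, then r[3]=8)
r[5] = 13  (first piece 2, then r[3]=8)
r[6] = 16  (first piece 3, then r[3]=8)
r[7] = 18  (first piece 1, then r[6]=16)
r[8] = 21  (first piece 2, then r[6]=16)
r[9] = 24  (first piece 3, then r[6]=16)
Maximum revenue is $24.
Now minimize piece count subject to staying optimal: for each k, pieces[k] = 1 + min over i with p[i]+r[k−i]=r[k] of pieces[k−i].
pieces[6] = 2
pieces[7] = 1
pieces[8] = 3
pieces[9] = 3

3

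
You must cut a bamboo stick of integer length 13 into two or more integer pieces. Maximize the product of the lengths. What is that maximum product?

Let prod[k] be the best product for length k (with at least one cut). For each first piece i, the rest contributes max(k−i, prod[k−i]).
prod[2] = 1*max(1,0) = 1*1 = 1
prod[3] = 1*max(2,1) = 1*2 = 2
prod[4] = 2*max(2,1) = 2*2 = 4
prod[5] = 2*max(3,2) = 2*3 = 6
prod[6] = 3*max(3,2) = 3*3 = 9
prod[7] = 2*max(5,6) = 2*6 = 12
prod[8] = 2*max(6,9) = 2*9 = 18
prod[9] = 3*max(6,9) = 3*9 = 27
prod[10] = 2*max(8,18) = 2*18 = 36
prod[11] = 2*max(9,27) = 2*27 = 54
prod[12] = 3*max(9,27) = 3*27 = 81
prod[13] = 2*max(11,54) = 2*54 = 108
One optimal split: 3 + 3 + 3 + 2 + 2; product 3*3*3*2*2 = 108.

108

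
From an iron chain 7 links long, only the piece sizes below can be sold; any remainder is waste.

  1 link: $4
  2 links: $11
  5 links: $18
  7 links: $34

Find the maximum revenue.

Consider every possible first cut. f[k] is the best of p[i]+f[k−i] over all sellable i≤k.
f[1] = 4
f[2] = 11
f[3] = 15  (first piece 1, then f[2]=11)
f[4] = 22  (first piece 2, then f[2]=11)
f[5] = 26  (first piece 1, then f[4]=22)
f[6] = 33  (first piece 2, then f[4]=22)
f[7] = 37  (first piece 1, then f[6]=33)
One optimal cutting: 2 + 2 + 2 + 1 → $37.

37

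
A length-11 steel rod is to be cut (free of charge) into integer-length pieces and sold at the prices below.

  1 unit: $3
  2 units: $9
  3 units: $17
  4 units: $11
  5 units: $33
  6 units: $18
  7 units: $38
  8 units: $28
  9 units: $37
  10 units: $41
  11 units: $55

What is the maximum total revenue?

Build best[k] bottom-up: best[k] = max over allowed piece i of (p[i] + best[k−i]).
best[1] = 3
best[2] = max(3+3, 9+0) = 9
best[3] = max(3+9, 9+3, 17+0) = 17
best[4] = max(3+17, 9+9, 17+3, 11+0) = 20
best[5] = max(3+20, 9+17, 17+9, 11+3, 33+0) = 33
best[6] = max(3+33, 9+20, 17+17, 11+9, 33+3, 18+0) = 36
best[7] = max(3+36, 9+33, 17+20, …, 18+3, 38+0) = 42
best[8] = max(3+42, 9+36, 17+33, …, 38+3, 28+0) = 50
best[9] = max(3+50, 9+42, 17+36, …, 28+3, 37+0) = 53
best[10] = max(3+53, 9+50, 17+42, …, 37+3, 41+0) = 66
best[11] = max(3+66, 9+53, 17+50, …, 41+3, 55+0) = 69
One optimal cutting: 5 + 5 + 1 → $33 + $33 + $3 = $69.

69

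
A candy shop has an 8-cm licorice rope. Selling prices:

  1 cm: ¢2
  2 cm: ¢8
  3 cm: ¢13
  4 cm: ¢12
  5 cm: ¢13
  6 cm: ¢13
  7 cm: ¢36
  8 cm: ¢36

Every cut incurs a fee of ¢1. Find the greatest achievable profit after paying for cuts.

Consider every possible first cut. net[k] is the best of p[i]+net[k−i] over all sellable i≤k, charging 1 whenever i<k.
net[1] = 2
net[2] = max(2+2-1, 8+0) = 8
net[3] = max(2+8-1, 8+2-1, 13+0) = 13
net[4] = max(2+13-1, 8+8-1, 13+2-1, 12+0) = 15
net[5] = max(2+15-1, 8+13-1, 13+8-1, 12+2-1, 13+0) = 20
net[6] = max(2+20-1, 8+15-1, 13+13-1, 12+8-1, 13+2-1, 13+0) = 25
net[7] = max(2+25-1, 8+20-1, 13+15-1, …, 13+2-1, 36+0) = 36
net[8] = max(2+36-1, 8+25-1, 13+20-1, …, 36+2-1, 36+0) = 37
One optimal plan: pieces 7 + 1 (1 cut) → ¢38 − ¢1 = ¢37.

37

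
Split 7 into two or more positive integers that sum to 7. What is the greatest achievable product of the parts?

12

Fill prod[k] for k=2..7: at each k try every first piece i and multiply by the better of (k−i) uncut or prod[k−i].
prod[2] = 1×max(1,0) = 1×1 = 1
prod[3] = max(1×2, 2×1) = 2
prod[4] = max(1×3, 2×2, 3×1) = 4
prod[5] = max(1×4, 2×3, 3×2, 4×1) = 6
prod[6] = max(1×6, 2×4, 3×3, 4×2, 5×1) = 9
prod[7] = max(1×9, 2×6, 3×4, 4×3, 5×2, 6×1) = 12
One optimal split: 3 + 2 + 2; product 3×2×2 = 12.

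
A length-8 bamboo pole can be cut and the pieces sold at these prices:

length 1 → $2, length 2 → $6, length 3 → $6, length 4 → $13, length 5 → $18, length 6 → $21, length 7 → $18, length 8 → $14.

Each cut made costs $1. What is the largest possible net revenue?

26

Build net[k] bottom-up: net[k] = max over allowed piece i of (p[i] + net[k−i]) − 1 per cut.
net[1] = 2
net[2] = max(2+2-1, 6+0) = 6
net[3] = max(2+6-1, 6+2-1, 6+0) = 7
net[4] = max(2+7-1, 6+6-1, 6+2-1, 13+0) = 13
net[5] = max(2+13-1, 6+7-1, 6+6-1, 13+2-1, 18+0) = 18
net[6] = max(2+18-1, 6+13-1, 6+7-1, 13+6-1, 18+2-1, 21+0) = 21
net[7] = max(2+21-1, 6+18-1, 6+13-1, …, 21+2-1, 18+0) = 23
net[8] = max(2+23-1, 6+21-1, 6+18-1, …, 18+2-1, 14+0) = 26
One optimal plan: pieces 6 + 2 (1 cut) → $27 − $1 = $26.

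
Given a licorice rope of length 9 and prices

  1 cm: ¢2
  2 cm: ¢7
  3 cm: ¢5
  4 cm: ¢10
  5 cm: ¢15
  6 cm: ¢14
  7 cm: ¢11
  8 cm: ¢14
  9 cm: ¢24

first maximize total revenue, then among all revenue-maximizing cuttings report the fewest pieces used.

Let r[k] be the best obtainable value from length k. For each k, try every first piece i and keep the best of price[i] + r[k−i].
r[1] = 2
r[2] = max(2+2, 7+0) = 7
r[3] = max(2+7, 7+2, 5+0) = 9
r[4] = max(2+9, 7+7, 5+2, 10+0) = 14
r[5] = max(2+14, 7+9, 5+7, 10+2, 15+0) = 16
r[6] = max(2+16, 7+14, 5+9, 10+7, 15+2, 14+0) = 21
r[7] = max(2+21, 7+16, 5+14, …, 14+2, 11+0) = 23
r[8] = max(2+23, 7+21, 5+16, …, 11+2, 14+0) = 28
r[9] = max(2+28, 7+23, 5+21, …, 14+2, 24+0) = 30
Maximum revenue is ¢30.
Now minimize piece count subject to staying optimal: for each k, pieces[k] = 1 + min over i with p[i]+r[k−i]=r[k] of pieces[k−i].
pieces[6] = 3
pieces[7] = 4
pieces[8] = 4
pieces[9] = 5

5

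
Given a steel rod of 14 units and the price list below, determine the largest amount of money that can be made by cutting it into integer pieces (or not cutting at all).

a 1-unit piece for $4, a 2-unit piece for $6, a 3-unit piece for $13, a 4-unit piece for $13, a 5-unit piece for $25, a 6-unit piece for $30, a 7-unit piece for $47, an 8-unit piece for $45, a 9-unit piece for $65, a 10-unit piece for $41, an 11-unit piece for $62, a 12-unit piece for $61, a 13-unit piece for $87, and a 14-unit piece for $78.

Let v[k] be the best obtainable value from length k. For each k, try every first piece i and keep the best of price[i] + v[k−i].
v[1] = 4
v[2] = 8  (first piece 1, then v[1]=4)
v[3] = 13
v[4] = 17  (first piece 1, then v[3]=13)
v[5] = 25
v[6] = 30
v[7] = 47
v[8] = 51  (first piece 1, then v[7]=47)
v[9] = 65
v[10] = 69  (first piece 1, then v[9]=65)
v[11] = 73  (first piece 1, then v[10]=69)
v[12] = 78  (first piece 3, then v[9]=65)
v[13] = 87
v[14] = 94  (first piece 7, then v[7]=47)
One optimal cutting: 7 + 7 → $47 + $47 = $94.

94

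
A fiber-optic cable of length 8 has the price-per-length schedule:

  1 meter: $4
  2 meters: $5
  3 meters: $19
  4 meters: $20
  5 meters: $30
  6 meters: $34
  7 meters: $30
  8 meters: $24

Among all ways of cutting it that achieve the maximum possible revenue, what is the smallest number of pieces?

Consider every possible first cut. r[k] is the best of p[i]+r[k−i] over all sellable i≤k.
r[1] = 4
r[2] = 8  (first piece 1, then r[1]=4)
r[3] = 19
r[4] = 23  (first piece 1, then r[3]=19)
r[5] = 30
r[6] = 38  (first piece 3, then r[3]=19)
r[7] = 42  (first piece 1, then r[6]=38)
r[8] = 49  (first piece 3, then r[5]=30)
Maximum revenue is $49.
Now minimize piece count subject to staying optimal: for each k, pieces[k] = 1 + min over i with p[i]+r[k−i]=r[k] of pieces[k−i].
pieces[5] = 1
pieces[6] = 2
pieces[7] = 3
pieces[8] = 2

2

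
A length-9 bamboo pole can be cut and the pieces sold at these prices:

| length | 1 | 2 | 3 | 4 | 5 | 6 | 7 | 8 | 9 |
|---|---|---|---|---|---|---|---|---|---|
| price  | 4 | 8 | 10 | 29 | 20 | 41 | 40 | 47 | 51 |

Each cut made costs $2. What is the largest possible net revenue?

58

Consider every possible first cut. net[k] is the best of p[i]+net[k−i] over all sellable i≤k, charging 2 whenever i<k.
net[1] = 4
net[2] = max(4+4-2, 8+0) = 8
net[3] = max(4+8-2, 8+4-2, 10+0) = 10
net[4] = max(4+10-2, 8+8-2, 10+4-2, 29+0) = 29
net[5] = max(4+29-2, 8+10-2, 10+8-2, 29+4-2, 20+0) = 31
net[6] = max(4+31-2, 8+29-2, 10+10-2, 29+8-2, 20+4-2, 41+0) = 41
net[7] = max(4+41-2, 8+31-2, 10+29-2, …, 41+4-2, 40+0) = 43
net[8] = max(4+43-2, 8+41-2, 10+31-2, …, 40+4-2, 47+0) = 56
net[9] = max(4+56-2, 8+43-2, 10+41-2, …, 47+4-2, 51+0) = 58
One optimal plan: pieces 4 + 4 + 1 (2 cuts) → $62 − $4 = $58.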